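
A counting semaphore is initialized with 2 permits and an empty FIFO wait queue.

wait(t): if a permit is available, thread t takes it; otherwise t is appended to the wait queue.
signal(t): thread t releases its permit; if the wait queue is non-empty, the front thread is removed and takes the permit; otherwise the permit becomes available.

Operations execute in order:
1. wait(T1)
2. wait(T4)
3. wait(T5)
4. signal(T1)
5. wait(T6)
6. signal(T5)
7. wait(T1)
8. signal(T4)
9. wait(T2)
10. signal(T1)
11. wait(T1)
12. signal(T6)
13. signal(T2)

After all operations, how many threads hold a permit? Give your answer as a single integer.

Step 1: wait(T1) -> count=1 queue=[] holders={T1}
Step 2: wait(T4) -> count=0 queue=[] holders={T1,T4}
Step 3: wait(T5) -> count=0 queue=[T5] holders={T1,T4}
Step 4: signal(T1) -> count=0 queue=[] holders={T4,T5}
Step 5: wait(T6) -> count=0 queue=[T6] holders={T4,T5}
Step 6: signal(T5) -> count=0 queue=[] holders={T4,T6}
Step 7: wait(T1) -> count=0 queue=[T1] holders={T4,T6}
Step 8: signal(T4) -> count=0 queue=[] holders={T1,T6}
Step 9: wait(T2) -> count=0 queue=[T2] holders={T1,T6}
Step 10: signal(T1) -> count=0 queue=[] holders={T2,T6}
Step 11: wait(T1) -> count=0 queue=[T1] holders={T2,T6}
Step 12: signal(T6) -> count=0 queue=[] holders={T1,T2}
Step 13: signal(T2) -> count=1 queue=[] holders={T1}
Final holders: {T1} -> 1 thread(s)

Answer: 1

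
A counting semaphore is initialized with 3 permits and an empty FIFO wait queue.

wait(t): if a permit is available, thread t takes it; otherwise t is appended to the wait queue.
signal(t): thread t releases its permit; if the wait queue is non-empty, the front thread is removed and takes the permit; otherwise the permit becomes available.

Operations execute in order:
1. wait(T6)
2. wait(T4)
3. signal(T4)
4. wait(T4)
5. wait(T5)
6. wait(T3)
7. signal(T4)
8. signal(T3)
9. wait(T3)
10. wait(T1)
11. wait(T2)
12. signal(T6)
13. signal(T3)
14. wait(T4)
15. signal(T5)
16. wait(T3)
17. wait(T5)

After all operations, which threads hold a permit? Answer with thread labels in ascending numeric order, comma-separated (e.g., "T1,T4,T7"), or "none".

Step 1: wait(T6) -> count=2 queue=[] holders={T6}
Step 2: wait(T4) -> count=1 queue=[] holders={T4,T6}
Step 3: signal(T4) -> count=2 queue=[] holders={T6}
Step 4: wait(T4) -> count=1 queue=[] holders={T4,T6}
Step 5: wait(T5) -> count=0 queue=[] holders={T4,T5,T6}
Step 6: wait(T3) -> count=0 queue=[T3] holders={T4,T5,T6}
Step 7: signal(T4) -> count=0 queue=[] holders={T3,T5,T6}
Step 8: signal(T3) -> count=1 queue=[] holders={T5,T6}
Step 9: wait(T3) -> count=0 queue=[] holders={T3,T5,T6}
Step 10: wait(T1) -> count=0 queue=[T1] holders={T3,T5,T6}
Step 11: wait(T2) -> count=0 queue=[T1,T2] holders={T3,T5,T6}
Step 12: signal(T6) -> count=0 queue=[T2] holders={T1,T3,T5}
Step 13: signal(T3) -> count=0 queue=[] holders={T1,T2,T5}
Step 14: wait(T4) -> count=0 queue=[T4] holders={T1,T2,T5}
Step 15: signal(T5) -> count=0 queue=[] holders={T1,T2,T4}
Step 16: wait(T3) -> count=0 queue=[T3] holders={T1,T2,T4}
Step 17: wait(T5) -> count=0 queue=[T3,T5] holders={T1,T2,T4}
Final holders: T1,T2,T4

Answer: T1,T2,T4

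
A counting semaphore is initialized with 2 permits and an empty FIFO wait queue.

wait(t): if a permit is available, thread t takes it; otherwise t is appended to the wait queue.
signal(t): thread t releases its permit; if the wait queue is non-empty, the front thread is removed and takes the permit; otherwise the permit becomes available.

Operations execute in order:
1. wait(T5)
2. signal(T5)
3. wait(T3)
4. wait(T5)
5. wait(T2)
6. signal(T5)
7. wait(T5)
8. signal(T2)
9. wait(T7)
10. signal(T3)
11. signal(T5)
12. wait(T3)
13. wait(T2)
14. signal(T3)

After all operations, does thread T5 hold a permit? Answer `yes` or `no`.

Step 1: wait(T5) -> count=1 queue=[] holders={T5}
Step 2: signal(T5) -> count=2 queue=[] holders={none}
Step 3: wait(T3) -> count=1 queue=[] holders={T3}
Step 4: wait(T5) -> count=0 queue=[] holders={T3,T5}
Step 5: wait(T2) -> count=0 queue=[T2] holders={T3,T5}
Step 6: signal(T5) -> count=0 queue=[] holders={T2,T3}
Step 7: wait(T5) -> count=0 queue=[T5] holders={T2,T3}
Step 8: signal(T2) -> count=0 queue=[] holders={T3,T5}
Step 9: wait(T7) -> count=0 queue=[T7] holders={T3,T5}
Step 10: signal(T3) -> count=0 queue=[] holders={T5,T7}
Step 11: signal(T5) -> count=1 queue=[] holders={T7}
Step 12: wait(T3) -> count=0 queue=[] holders={T3,T7}
Step 13: wait(T2) -> count=0 queue=[T2] holders={T3,T7}
Step 14: signal(T3) -> count=0 queue=[] holders={T2,T7}
Final holders: {T2,T7} -> T5 not in holders

Answer: no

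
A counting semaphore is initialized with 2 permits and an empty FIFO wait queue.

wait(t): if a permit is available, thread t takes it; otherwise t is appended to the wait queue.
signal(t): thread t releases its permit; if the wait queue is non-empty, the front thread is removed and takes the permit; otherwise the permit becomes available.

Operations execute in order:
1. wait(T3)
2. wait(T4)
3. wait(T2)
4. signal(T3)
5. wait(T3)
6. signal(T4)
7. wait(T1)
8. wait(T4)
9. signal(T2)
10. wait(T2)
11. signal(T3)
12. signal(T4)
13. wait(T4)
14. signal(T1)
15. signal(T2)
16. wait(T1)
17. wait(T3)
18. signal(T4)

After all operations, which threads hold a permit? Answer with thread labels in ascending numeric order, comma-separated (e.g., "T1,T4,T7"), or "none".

Step 1: wait(T3) -> count=1 queue=[] holders={T3}
Step 2: wait(T4) -> count=0 queue=[] holders={T3,T4}
Step 3: wait(T2) -> count=0 queue=[T2] holders={T3,T4}
Step 4: signal(T3) -> count=0 queue=[] holders={T2,T4}
Step 5: wait(T3) -> count=0 queue=[T3] holders={T2,T4}
Step 6: signal(T4) -> count=0 queue=[] holders={T2,T3}
Step 7: wait(T1) -> count=0 queue=[T1] holders={T2,T3}
Step 8: wait(T4) -> count=0 queue=[T1,T4] holders={T2,T3}
Step 9: signal(T2) -> count=0 queue=[T4] holders={T1,T3}
Step 10: wait(T2) -> count=0 queue=[T4,T2] holders={T1,T3}
Step 11: signal(T3) -> count=0 queue=[T2] holders={T1,T4}
Step 12: signal(T4) -> count=0 queue=[] holders={T1,T2}
Step 13: wait(T4) -> count=0 queue=[T4] holders={T1,T2}
Step 14: signal(T1) -> count=0 queue=[] holders={T2,T4}
Step 15: signal(T2) -> count=1 queue=[] holders={T4}
Step 16: wait(T1) -> count=0 queue=[] holders={T1,T4}
Step 17: wait(T3) -> count=0 queue=[T3] holders={T1,T4}
Step 18: signal(T4) -> count=0 queue=[] holders={T1,T3}
Final holders: T1,T3

Answer: T1,T3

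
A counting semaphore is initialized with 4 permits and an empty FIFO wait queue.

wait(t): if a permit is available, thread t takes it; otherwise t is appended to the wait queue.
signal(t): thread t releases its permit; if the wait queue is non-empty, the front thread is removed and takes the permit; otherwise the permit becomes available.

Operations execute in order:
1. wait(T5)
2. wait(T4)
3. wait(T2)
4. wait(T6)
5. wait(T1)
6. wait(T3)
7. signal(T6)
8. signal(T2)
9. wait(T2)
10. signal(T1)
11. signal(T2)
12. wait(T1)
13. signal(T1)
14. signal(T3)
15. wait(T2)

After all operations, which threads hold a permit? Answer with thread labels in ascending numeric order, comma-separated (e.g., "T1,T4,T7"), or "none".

Step 1: wait(T5) -> count=3 queue=[] holders={T5}
Step 2: wait(T4) -> count=2 queue=[] holders={T4,T5}
Step 3: wait(T2) -> count=1 queue=[] holders={T2,T4,T5}
Step 4: wait(T6) -> count=0 queue=[] holders={T2,T4,T5,T6}
Step 5: wait(T1) -> count=0 queue=[T1] holders={T2,T4,T5,T6}
Step 6: wait(T3) -> count=0 queue=[T1,T3] holders={T2,T4,T5,T6}
Step 7: signal(T6) -> count=0 queue=[T3] holders={T1,T2,T4,T5}
Step 8: signal(T2) -> count=0 queue=[] holders={T1,T3,T4,T5}
Step 9: wait(T2) -> count=0 queue=[T2] holders={T1,T3,T4,T5}
Step 10: signal(T1) -> count=0 queue=[] holders={T2,T3,T4,T5}
Step 11: signal(T2) -> count=1 queue=[] holders={T3,T4,T5}
Step 12: wait(T1) -> count=0 queue=[] holders={T1,T3,T4,T5}
Step 13: signal(T1) -> count=1 queue=[] holders={T3,T4,T5}
Step 14: signal(T3) -> count=2 queue=[] holders={T4,T5}
Step 15: wait(T2) -> count=1 queue=[] holders={T2,T4,T5}
Final holders: T2,T4,T5

Answer: T2,T4,T5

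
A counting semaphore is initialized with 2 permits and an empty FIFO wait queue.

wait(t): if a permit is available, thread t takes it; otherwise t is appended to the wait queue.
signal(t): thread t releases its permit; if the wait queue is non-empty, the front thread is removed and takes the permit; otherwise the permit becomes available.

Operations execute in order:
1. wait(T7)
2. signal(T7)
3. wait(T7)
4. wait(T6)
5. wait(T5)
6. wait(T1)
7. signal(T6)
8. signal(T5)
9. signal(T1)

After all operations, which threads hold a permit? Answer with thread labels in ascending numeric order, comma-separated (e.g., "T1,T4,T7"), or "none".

Answer: T7

Derivation:
Step 1: wait(T7) -> count=1 queue=[] holders={T7}
Step 2: signal(T7) -> count=2 queue=[] holders={none}
Step 3: wait(T7) -> count=1 queue=[] holders={T7}
Step 4: wait(T6) -> count=0 queue=[] holders={T6,T7}
Step 5: wait(T5) -> count=0 queue=[T5] holders={T6,T7}
Step 6: wait(T1) -> count=0 queue=[T5,T1] holders={T6,T7}
Step 7: signal(T6) -> count=0 queue=[T1] holders={T5,T7}
Step 8: signal(T5) -> count=0 queue=[] holders={T1,T7}
Step 9: signal(T1) -> count=1 queue=[] holders={T7}
Final holders: T7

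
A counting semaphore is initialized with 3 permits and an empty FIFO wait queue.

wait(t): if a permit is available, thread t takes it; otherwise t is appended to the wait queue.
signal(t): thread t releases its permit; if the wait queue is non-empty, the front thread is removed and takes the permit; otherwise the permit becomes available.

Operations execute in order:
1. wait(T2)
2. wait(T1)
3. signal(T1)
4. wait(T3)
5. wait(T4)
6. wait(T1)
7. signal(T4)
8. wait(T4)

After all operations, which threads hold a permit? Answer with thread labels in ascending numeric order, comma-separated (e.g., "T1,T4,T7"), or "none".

Answer: T1,T2,T3

Derivation:
Step 1: wait(T2) -> count=2 queue=[] holders={T2}
Step 2: wait(T1) -> count=1 queue=[] holders={T1,T2}
Step 3: signal(T1) -> count=2 queue=[] holders={T2}
Step 4: wait(T3) -> count=1 queue=[] holders={T2,T3}
Step 5: wait(T4) -> count=0 queue=[] holders={T2,T3,T4}
Step 6: wait(T1) -> count=0 queue=[T1] holders={T2,T3,T4}
Step 7: signal(T4) -> count=0 queue=[] holders={T1,T2,T3}
Step 8: wait(T4) -> count=0 queue=[T4] holders={T1,T2,T3}
Final holders: T1,T2,T3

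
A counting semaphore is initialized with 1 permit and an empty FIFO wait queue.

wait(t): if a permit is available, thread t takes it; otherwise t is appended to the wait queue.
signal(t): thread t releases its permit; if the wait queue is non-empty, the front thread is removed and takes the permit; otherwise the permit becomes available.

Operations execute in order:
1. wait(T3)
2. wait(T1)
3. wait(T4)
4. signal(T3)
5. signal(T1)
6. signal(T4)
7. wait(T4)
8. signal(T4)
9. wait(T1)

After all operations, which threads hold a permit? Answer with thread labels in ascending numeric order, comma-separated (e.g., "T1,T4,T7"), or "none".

Answer: T1

Derivation:
Step 1: wait(T3) -> count=0 queue=[] holders={T3}
Step 2: wait(T1) -> count=0 queue=[T1] holders={T3}
Step 3: wait(T4) -> count=0 queue=[T1,T4] holders={T3}
Step 4: signal(T3) -> count=0 queue=[T4] holders={T1}
Step 5: signal(T1) -> count=0 queue=[] holders={T4}
Step 6: signal(T4) -> count=1 queue=[] holders={none}
Step 7: wait(T4) -> count=0 queue=[] holders={T4}
Step 8: signal(T4) -> count=1 queue=[] holders={none}
Step 9: wait(T1) -> count=0 queue=[] holders={T1}
Final holders: T1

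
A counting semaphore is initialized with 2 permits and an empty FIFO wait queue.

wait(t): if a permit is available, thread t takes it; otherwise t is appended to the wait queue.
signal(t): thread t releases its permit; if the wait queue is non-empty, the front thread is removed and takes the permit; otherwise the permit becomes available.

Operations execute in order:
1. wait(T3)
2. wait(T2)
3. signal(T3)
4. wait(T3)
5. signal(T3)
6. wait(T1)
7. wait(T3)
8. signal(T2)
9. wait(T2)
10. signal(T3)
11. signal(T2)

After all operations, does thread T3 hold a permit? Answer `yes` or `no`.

Answer: no

Derivation:
Step 1: wait(T3) -> count=1 queue=[] holders={T3}
Step 2: wait(T2) -> count=0 queue=[] holders={T2,T3}
Step 3: signal(T3) -> count=1 queue=[] holders={T2}
Step 4: wait(T3) -> count=0 queue=[] holders={T2,T3}
Step 5: signal(T3) -> count=1 queue=[] holders={T2}
Step 6: wait(T1) -> count=0 queue=[] holders={T1,T2}
Step 7: wait(T3) -> count=0 queue=[T3] holders={T1,T2}
Step 8: signal(T2) -> count=0 queue=[] holders={T1,T3}
Step 9: wait(T2) -> count=0 queue=[T2] holders={T1,T3}
Step 10: signal(T3) -> count=0 queue=[] holders={T1,T2}
Step 11: signal(T2) -> count=1 queue=[] holders={T1}
Final holders: {T1} -> T3 not in holders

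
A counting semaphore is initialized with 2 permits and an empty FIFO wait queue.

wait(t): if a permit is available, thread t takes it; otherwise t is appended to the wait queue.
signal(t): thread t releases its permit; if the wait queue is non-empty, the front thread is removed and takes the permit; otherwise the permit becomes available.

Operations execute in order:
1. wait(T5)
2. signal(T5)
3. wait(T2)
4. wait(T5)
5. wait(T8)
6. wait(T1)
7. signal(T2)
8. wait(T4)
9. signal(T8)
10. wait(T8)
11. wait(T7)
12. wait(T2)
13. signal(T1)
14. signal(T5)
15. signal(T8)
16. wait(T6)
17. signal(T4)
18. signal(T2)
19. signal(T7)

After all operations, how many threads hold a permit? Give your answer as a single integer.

Step 1: wait(T5) -> count=1 queue=[] holders={T5}
Step 2: signal(T5) -> count=2 queue=[] holders={none}
Step 3: wait(T2) -> count=1 queue=[] holders={T2}
Step 4: wait(T5) -> count=0 queue=[] holders={T2,T5}
Step 5: wait(T8) -> count=0 queue=[T8] holders={T2,T5}
Step 6: wait(T1) -> count=0 queue=[T8,T1] holders={T2,T5}
Step 7: signal(T2) -> count=0 queue=[T1] holders={T5,T8}
Step 8: wait(T4) -> count=0 queue=[T1,T4] holders={T5,T8}
Step 9: signal(T8) -> count=0 queue=[T4] holders={T1,T5}
Step 10: wait(T8) -> count=0 queue=[T4,T8] holders={T1,T5}
Step 11: wait(T7) -> count=0 queue=[T4,T8,T7] holders={T1,T5}
Step 12: wait(T2) -> count=0 queue=[T4,T8,T7,T2] holders={T1,T5}
Step 13: signal(T1) -> count=0 queue=[T8,T7,T2] holders={T4,T5}
Step 14: signal(T5) -> count=0 queue=[T7,T2] holders={T4,T8}
Step 15: signal(T8) -> count=0 queue=[T2] holders={T4,T7}
Step 16: wait(T6) -> count=0 queue=[T2,T6] holders={T4,T7}
Step 17: signal(T4) -> count=0 queue=[T6] holders={T2,T7}
Step 18: signal(T2) -> count=0 queue=[] holders={T6,T7}
Step 19: signal(T7) -> count=1 queue=[] holders={T6}
Final holders: {T6} -> 1 thread(s)

Answer: 1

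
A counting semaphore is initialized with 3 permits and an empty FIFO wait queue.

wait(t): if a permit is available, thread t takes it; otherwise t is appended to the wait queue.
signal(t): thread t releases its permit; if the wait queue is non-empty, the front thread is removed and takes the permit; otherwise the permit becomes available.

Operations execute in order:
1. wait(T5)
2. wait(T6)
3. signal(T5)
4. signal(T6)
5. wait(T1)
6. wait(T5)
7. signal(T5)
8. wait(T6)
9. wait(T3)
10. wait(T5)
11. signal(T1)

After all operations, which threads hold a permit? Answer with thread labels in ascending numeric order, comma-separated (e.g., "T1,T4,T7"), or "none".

Step 1: wait(T5) -> count=2 queue=[] holders={T5}
Step 2: wait(T6) -> count=1 queue=[] holders={T5,T6}
Step 3: signal(T5) -> count=2 queue=[] holders={T6}
Step 4: signal(T6) -> count=3 queue=[] holders={none}
Step 5: wait(T1) -> count=2 queue=[] holders={T1}
Step 6: wait(T5) -> count=1 queue=[] holders={T1,T5}
Step 7: signal(T5) -> count=2 queue=[] holders={T1}
Step 8: wait(T6) -> count=1 queue=[] holders={T1,T6}
Step 9: wait(T3) -> count=0 queue=[] holders={T1,T3,T6}
Step 10: wait(T5) -> count=0 queue=[T5] holders={T1,T3,T6}
Step 11: signal(T1) -> count=0 queue=[] holders={T3,T5,T6}
Final holders: T3,T5,T6

Answer: T3,T5,T6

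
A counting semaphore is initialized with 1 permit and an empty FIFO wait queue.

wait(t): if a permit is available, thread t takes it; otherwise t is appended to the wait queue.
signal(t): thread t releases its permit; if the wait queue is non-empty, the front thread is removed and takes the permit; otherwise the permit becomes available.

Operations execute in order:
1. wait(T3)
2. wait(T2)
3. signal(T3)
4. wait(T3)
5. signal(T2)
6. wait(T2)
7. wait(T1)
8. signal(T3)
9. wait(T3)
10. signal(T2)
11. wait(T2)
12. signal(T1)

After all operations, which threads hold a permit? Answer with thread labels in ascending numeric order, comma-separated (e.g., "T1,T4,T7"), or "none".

Answer: T3

Derivation:
Step 1: wait(T3) -> count=0 queue=[] holders={T3}
Step 2: wait(T2) -> count=0 queue=[T2] holders={T3}
Step 3: signal(T3) -> count=0 queue=[] holders={T2}
Step 4: wait(T3) -> count=0 queue=[T3] holders={T2}
Step 5: signal(T2) -> count=0 queue=[] holders={T3}
Step 6: wait(T2) -> count=0 queue=[T2] holders={T3}
Step 7: wait(T1) -> count=0 queue=[T2,T1] holders={T3}
Step 8: signal(T3) -> count=0 queue=[T1] holders={T2}
Step 9: wait(T3) -> count=0 queue=[T1,T3] holders={T2}
Step 10: signal(T2) -> count=0 queue=[T3] holders={T1}
Step 11: wait(T2) -> count=0 queue=[T3,T2] holders={T1}
Step 12: signal(T1) -> count=0 queue=[T2] holders={T3}
Final holders: T3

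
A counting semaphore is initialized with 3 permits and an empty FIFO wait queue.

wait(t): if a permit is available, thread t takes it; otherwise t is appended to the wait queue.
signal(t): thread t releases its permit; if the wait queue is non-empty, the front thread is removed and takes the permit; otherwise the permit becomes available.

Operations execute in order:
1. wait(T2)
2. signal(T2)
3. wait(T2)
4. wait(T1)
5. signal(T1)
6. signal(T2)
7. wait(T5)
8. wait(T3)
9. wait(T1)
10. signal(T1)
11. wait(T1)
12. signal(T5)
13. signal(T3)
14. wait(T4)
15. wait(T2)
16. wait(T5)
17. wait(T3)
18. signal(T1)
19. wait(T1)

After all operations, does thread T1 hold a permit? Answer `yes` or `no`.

Answer: no

Derivation:
Step 1: wait(T2) -> count=2 queue=[] holders={T2}
Step 2: signal(T2) -> count=3 queue=[] holders={none}
Step 3: wait(T2) -> count=2 queue=[] holders={T2}
Step 4: wait(T1) -> count=1 queue=[] holders={T1,T2}
Step 5: signal(T1) -> count=2 queue=[] holders={T2}
Step 6: signal(T2) -> count=3 queue=[] holders={none}
Step 7: wait(T5) -> count=2 queue=[] holders={T5}
Step 8: wait(T3) -> count=1 queue=[] holders={T3,T5}
Step 9: wait(T1) -> count=0 queue=[] holders={T1,T3,T5}
Step 10: signal(T1) -> count=1 queue=[] holders={T3,T5}
Step 11: wait(T1) -> count=0 queue=[] holders={T1,T3,T5}
Step 12: signal(T5) -> count=1 queue=[] holders={T1,T3}
Step 13: signal(T3) -> count=2 queue=[] holders={T1}
Step 14: wait(T4) -> count=1 queue=[] holders={T1,T4}
Step 15: wait(T2) -> count=0 queue=[] holders={T1,T2,T4}
Step 16: wait(T5) -> count=0 queue=[T5] holders={T1,T2,T4}
Step 17: wait(T3) -> count=0 queue=[T5,T3] holders={T1,T2,T4}
Step 18: signal(T1) -> count=0 queue=[T3] holders={T2,T4,T5}
Step 19: wait(T1) -> count=0 queue=[T3,T1] holders={T2,T4,T5}
Final holders: {T2,T4,T5} -> T1 not in holders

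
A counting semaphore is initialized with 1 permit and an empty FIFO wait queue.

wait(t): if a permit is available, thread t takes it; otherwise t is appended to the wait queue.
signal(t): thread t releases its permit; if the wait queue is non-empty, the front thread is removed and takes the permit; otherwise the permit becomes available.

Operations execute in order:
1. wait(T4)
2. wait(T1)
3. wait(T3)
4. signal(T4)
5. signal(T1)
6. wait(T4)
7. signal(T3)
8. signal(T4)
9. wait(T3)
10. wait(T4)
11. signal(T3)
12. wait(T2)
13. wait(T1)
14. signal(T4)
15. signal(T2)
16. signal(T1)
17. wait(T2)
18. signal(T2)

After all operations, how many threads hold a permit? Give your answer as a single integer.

Answer: 0

Derivation:
Step 1: wait(T4) -> count=0 queue=[] holders={T4}
Step 2: wait(T1) -> count=0 queue=[T1] holders={T4}
Step 3: wait(T3) -> count=0 queue=[T1,T3] holders={T4}
Step 4: signal(T4) -> count=0 queue=[T3] holders={T1}
Step 5: signal(T1) -> count=0 queue=[] holders={T3}
Step 6: wait(T4) -> count=0 queue=[T4] holders={T3}
Step 7: signal(T3) -> count=0 queue=[] holders={T4}
Step 8: signal(T4) -> count=1 queue=[] holders={none}
Step 9: wait(T3) -> count=0 queue=[] holders={T3}
Step 10: wait(T4) -> count=0 queue=[T4] holders={T3}
Step 11: signal(T3) -> count=0 queue=[] holders={T4}
Step 12: wait(T2) -> count=0 queue=[T2] holders={T4}
Step 13: wait(T1) -> count=0 queue=[T2,T1] holders={T4}
Step 14: signal(T4) -> count=0 queue=[T1] holders={T2}
Step 15: signal(T2) -> count=0 queue=[] holders={T1}
Step 16: signal(T1) -> count=1 queue=[] holders={none}
Step 17: wait(T2) -> count=0 queue=[] holders={T2}
Step 18: signal(T2) -> count=1 queue=[] holders={none}
Final holders: {none} -> 0 thread(s)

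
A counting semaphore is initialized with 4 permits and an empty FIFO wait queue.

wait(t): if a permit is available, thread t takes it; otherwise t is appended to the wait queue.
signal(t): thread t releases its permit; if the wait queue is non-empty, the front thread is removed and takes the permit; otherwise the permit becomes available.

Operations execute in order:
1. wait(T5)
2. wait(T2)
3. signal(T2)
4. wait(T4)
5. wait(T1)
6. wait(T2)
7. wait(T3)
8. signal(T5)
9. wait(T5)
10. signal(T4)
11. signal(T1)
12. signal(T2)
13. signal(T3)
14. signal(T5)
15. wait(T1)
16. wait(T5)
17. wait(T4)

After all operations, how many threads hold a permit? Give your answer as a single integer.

Answer: 3

Derivation:
Step 1: wait(T5) -> count=3 queue=[] holders={T5}
Step 2: wait(T2) -> count=2 queue=[] holders={T2,T5}
Step 3: signal(T2) -> count=3 queue=[] holders={T5}
Step 4: wait(T4) -> count=2 queue=[] holders={T4,T5}
Step 5: wait(T1) -> count=1 queue=[] holders={T1,T4,T5}
Step 6: wait(T2) -> count=0 queue=[] holders={T1,T2,T4,T5}
Step 7: wait(T3) -> count=0 queue=[T3] holders={T1,T2,T4,T5}
Step 8: signal(T5) -> count=0 queue=[] holders={T1,T2,T3,T4}
Step 9: wait(T5) -> count=0 queue=[T5] holders={T1,T2,T3,T4}
Step 10: signal(T4) -> count=0 queue=[] holders={T1,T2,T3,T5}
Step 11: signal(T1) -> count=1 queue=[] holders={T2,T3,T5}
Step 12: signal(T2) -> count=2 queue=[] holders={T3,T5}
Step 13: signal(T3) -> count=3 queue=[] holders={T5}
Step 14: signal(T5) -> count=4 queue=[] holders={none}
Step 15: wait(T1) -> count=3 queue=[] holders={T1}
Step 16: wait(T5) -> count=2 queue=[] holders={T1,T5}
Step 17: wait(T4) -> count=1 queue=[] holders={T1,T4,T5}
Final holders: {T1,T4,T5} -> 3 thread(s)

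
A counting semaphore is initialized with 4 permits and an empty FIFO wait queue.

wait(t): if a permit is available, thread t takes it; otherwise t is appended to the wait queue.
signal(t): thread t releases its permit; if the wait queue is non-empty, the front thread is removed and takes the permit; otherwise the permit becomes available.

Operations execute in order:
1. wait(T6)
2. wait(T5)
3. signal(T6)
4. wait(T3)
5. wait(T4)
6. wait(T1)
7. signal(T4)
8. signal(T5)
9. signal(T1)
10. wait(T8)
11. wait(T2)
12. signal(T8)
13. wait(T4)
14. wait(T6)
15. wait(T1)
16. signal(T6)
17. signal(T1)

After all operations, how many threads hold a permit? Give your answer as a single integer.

Answer: 3

Derivation:
Step 1: wait(T6) -> count=3 queue=[] holders={T6}
Step 2: wait(T5) -> count=2 queue=[] holders={T5,T6}
Step 3: signal(T6) -> count=3 queue=[] holders={T5}
Step 4: wait(T3) -> count=2 queue=[] holders={T3,T5}
Step 5: wait(T4) -> count=1 queue=[] holders={T3,T4,T5}
Step 6: wait(T1) -> count=0 queue=[] holders={T1,T3,T4,T5}
Step 7: signal(T4) -> count=1 queue=[] holders={T1,T3,T5}
Step 8: signal(T5) -> count=2 queue=[] holders={T1,T3}
Step 9: signal(T1) -> count=3 queue=[] holders={T3}
Step 10: wait(T8) -> count=2 queue=[] holders={T3,T8}
Step 11: wait(T2) -> count=1 queue=[] holders={T2,T3,T8}
Step 12: signal(T8) -> count=2 queue=[] holders={T2,T3}
Step 13: wait(T4) -> count=1 queue=[] holders={T2,T3,T4}
Step 14: wait(T6) -> count=0 queue=[] holders={T2,T3,T4,T6}
Step 15: wait(T1) -> count=0 queue=[T1] holders={T2,T3,T4,T6}
Step 16: signal(T6) -> count=0 queue=[] holders={T1,T2,T3,T4}
Step 17: signal(T1) -> count=1 queue=[] holders={T2,T3,T4}
Final holders: {T2,T3,T4} -> 3 thread(s)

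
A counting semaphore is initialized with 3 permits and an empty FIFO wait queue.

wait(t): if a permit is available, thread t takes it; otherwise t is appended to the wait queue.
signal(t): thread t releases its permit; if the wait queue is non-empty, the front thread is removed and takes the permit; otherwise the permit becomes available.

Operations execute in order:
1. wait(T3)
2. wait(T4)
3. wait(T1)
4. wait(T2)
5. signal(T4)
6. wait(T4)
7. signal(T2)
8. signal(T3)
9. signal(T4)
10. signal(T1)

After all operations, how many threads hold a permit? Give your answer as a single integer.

Answer: 0

Derivation:
Step 1: wait(T3) -> count=2 queue=[] holders={T3}
Step 2: wait(T4) -> count=1 queue=[] holders={T3,T4}
Step 3: wait(T1) -> count=0 queue=[] holders={T1,T3,T4}
Step 4: wait(T2) -> count=0 queue=[T2] holders={T1,T3,T4}
Step 5: signal(T4) -> count=0 queue=[] holders={T1,T2,T3}
Step 6: wait(T4) -> count=0 queue=[T4] holders={T1,T2,T3}
Step 7: signal(T2) -> count=0 queue=[] holders={T1,T3,T4}
Step 8: signal(T3) -> count=1 queue=[] holders={T1,T4}
Step 9: signal(T4) -> count=2 queue=[] holders={T1}
Step 10: signal(T1) -> count=3 queue=[] holders={none}
Final holders: {none} -> 0 thread(s)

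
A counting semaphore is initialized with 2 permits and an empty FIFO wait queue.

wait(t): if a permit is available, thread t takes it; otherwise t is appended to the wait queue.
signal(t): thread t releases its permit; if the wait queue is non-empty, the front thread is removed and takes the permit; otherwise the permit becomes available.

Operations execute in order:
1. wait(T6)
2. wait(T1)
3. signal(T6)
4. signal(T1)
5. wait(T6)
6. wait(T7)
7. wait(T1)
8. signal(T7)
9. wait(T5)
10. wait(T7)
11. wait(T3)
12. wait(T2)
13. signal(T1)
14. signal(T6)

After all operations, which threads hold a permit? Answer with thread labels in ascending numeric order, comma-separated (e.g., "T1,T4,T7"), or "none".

Step 1: wait(T6) -> count=1 queue=[] holders={T6}
Step 2: wait(T1) -> count=0 queue=[] holders={T1,T6}
Step 3: signal(T6) -> count=1 queue=[] holders={T1}
Step 4: signal(T1) -> count=2 queue=[] holders={none}
Step 5: wait(T6) -> count=1 queue=[] holders={T6}
Step 6: wait(T7) -> count=0 queue=[] holders={T6,T7}
Step 7: wait(T1) -> count=0 queue=[T1] holders={T6,T7}
Step 8: signal(T7) -> count=0 queue=[] holders={T1,T6}
Step 9: wait(T5) -> count=0 queue=[T5] holders={T1,T6}
Step 10: wait(T7) -> count=0 queue=[T5,T7] holders={T1,T6}
Step 11: wait(T3) -> count=0 queue=[T5,T7,T3] holders={T1,T6}
Step 12: wait(T2) -> count=0 queue=[T5,T7,T3,T2] holders={T1,T6}
Step 13: signal(T1) -> count=0 queue=[T7,T3,T2] holders={T5,T6}
Step 14: signal(T6) -> count=0 queue=[T3,T2] holders={T5,T7}
Final holders: T5,T7

Answer: T5,T7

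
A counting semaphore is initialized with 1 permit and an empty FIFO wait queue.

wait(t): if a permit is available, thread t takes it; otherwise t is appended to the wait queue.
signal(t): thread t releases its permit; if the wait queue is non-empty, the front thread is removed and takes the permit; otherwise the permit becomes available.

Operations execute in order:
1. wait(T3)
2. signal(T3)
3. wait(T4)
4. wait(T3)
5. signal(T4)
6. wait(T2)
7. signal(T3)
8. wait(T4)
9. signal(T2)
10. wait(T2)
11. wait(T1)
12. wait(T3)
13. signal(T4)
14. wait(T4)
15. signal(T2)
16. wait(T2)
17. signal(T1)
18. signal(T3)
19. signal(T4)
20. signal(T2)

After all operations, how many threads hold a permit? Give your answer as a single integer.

Step 1: wait(T3) -> count=0 queue=[] holders={T3}
Step 2: signal(T3) -> count=1 queue=[] holders={none}
Step 3: wait(T4) -> count=0 queue=[] holders={T4}
Step 4: wait(T3) -> count=0 queue=[T3] holders={T4}
Step 5: signal(T4) -> count=0 queue=[] holders={T3}
Step 6: wait(T2) -> count=0 queue=[T2] holders={T3}
Step 7: signal(T3) -> count=0 queue=[] holders={T2}
Step 8: wait(T4) -> count=0 queue=[T4] holders={T2}
Step 9: signal(T2) -> count=0 queue=[] holders={T4}
Step 10: wait(T2) -> count=0 queue=[T2] holders={T4}
Step 11: wait(T1) -> count=0 queue=[T2,T1] holders={T4}
Step 12: wait(T3) -> count=0 queue=[T2,T1,T3] holders={T4}
Step 13: signal(T4) -> count=0 queue=[T1,T3] holders={T2}
Step 14: wait(T4) -> count=0 queue=[T1,T3,T4] holders={T2}
Step 15: signal(T2) -> count=0 queue=[T3,T4] holders={T1}
Step 16: wait(T2) -> count=0 queue=[T3,T4,T2] holders={T1}
Step 17: signal(T1) -> count=0 queue=[T4,T2] holders={T3}
Step 18: signal(T3) -> count=0 queue=[T2] holders={T4}
Step 19: signal(T4) -> count=0 queue=[] holders={T2}
Step 20: signal(T2) -> count=1 queue=[] holders={none}
Final holders: {none} -> 0 thread(s)

Answer: 0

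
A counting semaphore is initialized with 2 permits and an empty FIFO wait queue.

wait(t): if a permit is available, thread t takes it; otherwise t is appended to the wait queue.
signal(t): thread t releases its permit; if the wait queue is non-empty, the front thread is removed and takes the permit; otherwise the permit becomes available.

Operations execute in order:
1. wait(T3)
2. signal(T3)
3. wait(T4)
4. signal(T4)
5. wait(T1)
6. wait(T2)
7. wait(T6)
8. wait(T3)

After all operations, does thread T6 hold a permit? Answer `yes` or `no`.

Step 1: wait(T3) -> count=1 queue=[] holders={T3}
Step 2: signal(T3) -> count=2 queue=[] holders={none}
Step 3: wait(T4) -> count=1 queue=[] holders={T4}
Step 4: signal(T4) -> count=2 queue=[] holders={none}
Step 5: wait(T1) -> count=1 queue=[] holders={T1}
Step 6: wait(T2) -> count=0 queue=[] holders={T1,T2}
Step 7: wait(T6) -> count=0 queue=[T6] holders={T1,T2}
Step 8: wait(T3) -> count=0 queue=[T6,T3] holders={T1,T2}
Final holders: {T1,T2} -> T6 not in holders

Answer: no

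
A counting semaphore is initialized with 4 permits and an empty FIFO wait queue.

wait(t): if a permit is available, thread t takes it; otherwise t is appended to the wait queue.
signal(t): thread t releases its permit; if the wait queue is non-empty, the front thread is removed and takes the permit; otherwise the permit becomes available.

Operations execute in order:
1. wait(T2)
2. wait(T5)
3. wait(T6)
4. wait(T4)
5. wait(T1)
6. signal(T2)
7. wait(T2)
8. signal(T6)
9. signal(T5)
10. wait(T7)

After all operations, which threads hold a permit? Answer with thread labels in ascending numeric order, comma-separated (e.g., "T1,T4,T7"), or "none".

Step 1: wait(T2) -> count=3 queue=[] holders={T2}
Step 2: wait(T5) -> count=2 queue=[] holders={T2,T5}
Step 3: wait(T6) -> count=1 queue=[] holders={T2,T5,T6}
Step 4: wait(T4) -> count=0 queue=[] holders={T2,T4,T5,T6}
Step 5: wait(T1) -> count=0 queue=[T1] holders={T2,T4,T5,T6}
Step 6: signal(T2) -> count=0 queue=[] holders={T1,T4,T5,T6}
Step 7: wait(T2) -> count=0 queue=[T2] holders={T1,T4,T5,T6}
Step 8: signal(T6) -> count=0 queue=[] holders={T1,T2,T4,T5}
Step 9: signal(T5) -> count=1 queue=[] holders={T1,T2,T4}
Step 10: wait(T7) -> count=0 queue=[] holders={T1,T2,T4,T7}
Final holders: T1,T2,T4,T7

Answer: T1,T2,T4,T7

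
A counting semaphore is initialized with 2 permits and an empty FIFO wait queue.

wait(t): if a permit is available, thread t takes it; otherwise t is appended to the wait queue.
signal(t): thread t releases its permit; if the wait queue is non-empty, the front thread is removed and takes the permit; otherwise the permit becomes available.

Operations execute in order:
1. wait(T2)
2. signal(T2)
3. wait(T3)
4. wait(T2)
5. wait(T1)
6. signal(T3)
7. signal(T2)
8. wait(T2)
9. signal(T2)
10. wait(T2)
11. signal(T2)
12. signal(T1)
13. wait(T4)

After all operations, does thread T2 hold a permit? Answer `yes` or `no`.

Step 1: wait(T2) -> count=1 queue=[] holders={T2}
Step 2: signal(T2) -> count=2 queue=[] holders={none}
Step 3: wait(T3) -> count=1 queue=[] holders={T3}
Step 4: wait(T2) -> count=0 queue=[] holders={T2,T3}
Step 5: wait(T1) -> count=0 queue=[T1] holders={T2,T3}
Step 6: signal(T3) -> count=0 queue=[] holders={T1,T2}
Step 7: signal(T2) -> count=1 queue=[] holders={T1}
Step 8: wait(T2) -> count=0 queue=[] holders={T1,T2}
Step 9: signal(T2) -> count=1 queue=[] holders={T1}
Step 10: wait(T2) -> count=0 queue=[] holders={T1,T2}
Step 11: signal(T2) -> count=1 queue=[] holders={T1}
Step 12: signal(T1) -> count=2 queue=[] holders={none}
Step 13: wait(T4) -> count=1 queue=[] holders={T4}
Final holders: {T4} -> T2 not in holders

Answer: no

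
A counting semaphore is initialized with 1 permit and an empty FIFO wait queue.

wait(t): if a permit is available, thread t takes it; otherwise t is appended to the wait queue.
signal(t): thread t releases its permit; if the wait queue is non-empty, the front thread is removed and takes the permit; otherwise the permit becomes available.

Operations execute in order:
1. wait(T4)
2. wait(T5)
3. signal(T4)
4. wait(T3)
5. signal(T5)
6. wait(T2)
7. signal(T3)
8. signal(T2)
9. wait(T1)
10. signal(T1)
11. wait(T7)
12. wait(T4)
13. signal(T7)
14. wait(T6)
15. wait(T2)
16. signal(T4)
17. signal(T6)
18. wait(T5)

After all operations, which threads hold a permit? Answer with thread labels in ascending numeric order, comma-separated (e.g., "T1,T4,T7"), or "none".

Step 1: wait(T4) -> count=0 queue=[] holders={T4}
Step 2: wait(T5) -> count=0 queue=[T5] holders={T4}
Step 3: signal(T4) -> count=0 queue=[] holders={T5}
Step 4: wait(T3) -> count=0 queue=[T3] holders={T5}
Step 5: signal(T5) -> count=0 queue=[] holders={T3}
Step 6: wait(T2) -> count=0 queue=[T2] holders={T3}
Step 7: signal(T3) -> count=0 queue=[] holders={T2}
Step 8: signal(T2) -> count=1 queue=[] holders={none}
Step 9: wait(T1) -> count=0 queue=[] holders={T1}
Step 10: signal(T1) -> count=1 queue=[] holders={none}
Step 11: wait(T7) -> count=0 queue=[] holders={T7}
Step 12: wait(T4) -> count=0 queue=[T4] holders={T7}
Step 13: signal(T7) -> count=0 queue=[] holders={T4}
Step 14: wait(T6) -> count=0 queue=[T6] holders={T4}
Step 15: wait(T2) -> count=0 queue=[T6,T2] holders={T4}
Step 16: signal(T4) -> count=0 queue=[T2] holders={T6}
Step 17: signal(T6) -> count=0 queue=[] holders={T2}
Step 18: wait(T5) -> count=0 queue=[T5] holders={T2}
Final holders: T2

Answer: T2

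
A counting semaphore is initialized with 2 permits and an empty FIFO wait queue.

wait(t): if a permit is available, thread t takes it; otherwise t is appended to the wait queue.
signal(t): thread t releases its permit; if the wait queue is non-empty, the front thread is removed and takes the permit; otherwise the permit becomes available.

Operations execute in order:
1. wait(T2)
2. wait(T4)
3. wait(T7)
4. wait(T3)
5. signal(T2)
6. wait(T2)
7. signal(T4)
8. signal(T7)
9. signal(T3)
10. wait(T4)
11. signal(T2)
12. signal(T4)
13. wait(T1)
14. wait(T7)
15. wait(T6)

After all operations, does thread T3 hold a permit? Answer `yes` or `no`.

Answer: no

Derivation:
Step 1: wait(T2) -> count=1 queue=[] holders={T2}
Step 2: wait(T4) -> count=0 queue=[] holders={T2,T4}
Step 3: wait(T7) -> count=0 queue=[T7] holders={T2,T4}
Step 4: wait(T3) -> count=0 queue=[T7,T3] holders={T2,T4}
Step 5: signal(T2) -> count=0 queue=[T3] holders={T4,T7}
Step 6: wait(T2) -> count=0 queue=[T3,T2] holders={T4,T7}
Step 7: signal(T4) -> count=0 queue=[T2] holders={T3,T7}
Step 8: signal(T7) -> count=0 queue=[] holders={T2,T3}
Step 9: signal(T3) -> count=1 queue=[] holders={T2}
Step 10: wait(T4) -> count=0 queue=[] holders={T2,T4}
Step 11: signal(T2) -> count=1 queue=[] holders={T4}
Step 12: signal(T4) -> count=2 queue=[] holders={none}
Step 13: wait(T1) -> count=1 queue=[] holders={T1}
Step 14: wait(T7) -> count=0 queue=[] holders={T1,T7}
Step 15: wait(T6) -> count=0 queue=[T6] holders={T1,T7}
Final holders: {T1,T7} -> T3 not in holders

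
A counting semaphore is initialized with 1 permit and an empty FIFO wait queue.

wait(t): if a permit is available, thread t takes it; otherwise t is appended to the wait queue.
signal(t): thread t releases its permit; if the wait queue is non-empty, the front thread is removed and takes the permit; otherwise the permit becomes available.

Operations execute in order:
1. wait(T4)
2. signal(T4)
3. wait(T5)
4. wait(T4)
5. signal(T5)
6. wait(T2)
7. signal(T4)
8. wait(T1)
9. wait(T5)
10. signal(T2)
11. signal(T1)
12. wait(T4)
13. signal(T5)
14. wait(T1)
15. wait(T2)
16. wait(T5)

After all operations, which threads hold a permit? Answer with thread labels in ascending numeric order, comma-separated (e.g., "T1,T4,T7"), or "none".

Step 1: wait(T4) -> count=0 queue=[] holders={T4}
Step 2: signal(T4) -> count=1 queue=[] holders={none}
Step 3: wait(T5) -> count=0 queue=[] holders={T5}
Step 4: wait(T4) -> count=0 queue=[T4] holders={T5}
Step 5: signal(T5) -> count=0 queue=[] holders={T4}
Step 6: wait(T2) -> count=0 queue=[T2] holders={T4}
Step 7: signal(T4) -> count=0 queue=[] holders={T2}
Step 8: wait(T1) -> count=0 queue=[T1] holders={T2}
Step 9: wait(T5) -> count=0 queue=[T1,T5] holders={T2}
Step 10: signal(T2) -> count=0 queue=[T5] holders={T1}
Step 11: signal(T1) -> count=0 queue=[] holders={T5}
Step 12: wait(T4) -> count=0 queue=[T4] holders={T5}
Step 13: signal(T5) -> count=0 queue=[] holders={T4}
Step 14: wait(T1) -> count=0 queue=[T1] holders={T4}
Step 15: wait(T2) -> count=0 queue=[T1,T2] holders={T4}
Step 16: wait(T5) -> count=0 queue=[T1,T2,T5] holders={T4}
Final holders: T4

Answer: T4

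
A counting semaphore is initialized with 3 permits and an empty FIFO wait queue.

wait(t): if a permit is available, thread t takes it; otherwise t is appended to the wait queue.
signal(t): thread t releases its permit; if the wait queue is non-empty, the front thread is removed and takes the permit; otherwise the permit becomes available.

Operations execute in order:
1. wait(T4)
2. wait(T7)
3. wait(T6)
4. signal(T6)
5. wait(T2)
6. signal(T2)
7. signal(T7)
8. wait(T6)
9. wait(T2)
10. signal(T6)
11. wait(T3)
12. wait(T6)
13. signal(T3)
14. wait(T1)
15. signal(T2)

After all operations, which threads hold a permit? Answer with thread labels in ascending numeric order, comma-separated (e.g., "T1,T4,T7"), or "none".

Step 1: wait(T4) -> count=2 queue=[] holders={T4}
Step 2: wait(T7) -> count=1 queue=[] holders={T4,T7}
Step 3: wait(T6) -> count=0 queue=[] holders={T4,T6,T7}
Step 4: signal(T6) -> count=1 queue=[] holders={T4,T7}
Step 5: wait(T2) -> count=0 queue=[] holders={T2,T4,T7}
Step 6: signal(T2) -> count=1 queue=[] holders={T4,T7}
Step 7: signal(T7) -> count=2 queue=[] holders={T4}
Step 8: wait(T6) -> count=1 queue=[] holders={T4,T6}
Step 9: wait(T2) -> count=0 queue=[] holders={T2,T4,T6}
Step 10: signal(T6) -> count=1 queue=[] holders={T2,T4}
Step 11: wait(T3) -> count=0 queue=[] holders={T2,T3,T4}
Step 12: wait(T6) -> count=0 queue=[T6] holders={T2,T3,T4}
Step 13: signal(T3) -> count=0 queue=[] holders={T2,T4,T6}
Step 14: wait(T1) -> count=0 queue=[T1] holders={T2,T4,T6}
Step 15: signal(T2) -> count=0 queue=[] holders={T1,T4,T6}
Final holders: T1,T4,T6

Answer: T1,T4,T6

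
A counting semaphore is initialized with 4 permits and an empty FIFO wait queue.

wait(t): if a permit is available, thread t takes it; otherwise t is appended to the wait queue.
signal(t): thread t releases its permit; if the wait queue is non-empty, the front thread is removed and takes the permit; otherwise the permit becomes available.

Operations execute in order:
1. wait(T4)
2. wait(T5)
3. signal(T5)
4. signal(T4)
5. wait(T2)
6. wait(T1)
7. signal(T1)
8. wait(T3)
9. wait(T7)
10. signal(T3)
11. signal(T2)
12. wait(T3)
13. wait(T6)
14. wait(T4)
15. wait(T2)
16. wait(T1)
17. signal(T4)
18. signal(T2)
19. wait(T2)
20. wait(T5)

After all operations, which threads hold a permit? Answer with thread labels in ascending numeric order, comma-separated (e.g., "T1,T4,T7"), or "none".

Answer: T1,T3,T6,T7

Derivation:
Step 1: wait(T4) -> count=3 queue=[] holders={T4}
Step 2: wait(T5) -> count=2 queue=[] holders={T4,T5}
Step 3: signal(T5) -> count=3 queue=[] holders={T4}
Step 4: signal(T4) -> count=4 queue=[] holders={none}
Step 5: wait(T2) -> count=3 queue=[] holders={T2}
Step 6: wait(T1) -> count=2 queue=[] holders={T1,T2}
Step 7: signal(T1) -> count=3 queue=[] holders={T2}
Step 8: wait(T3) -> count=2 queue=[] holders={T2,T3}
Step 9: wait(T7) -> count=1 queue=[] holders={T2,T3,T7}
Step 10: signal(T3) -> count=2 queue=[] holders={T2,T7}
Step 11: signal(T2) -> count=3 queue=[] holders={T7}
Step 12: wait(T3) -> count=2 queue=[] holders={T3,T7}
Step 13: wait(T6) -> count=1 queue=[] holders={T3,T6,T7}
Step 14: wait(T4) -> count=0 queue=[] holders={T3,T4,T6,T7}
Step 15: wait(T2) -> count=0 queue=[T2] holders={T3,T4,T6,T7}
Step 16: wait(T1) -> count=0 queue=[T2,T1] holders={T3,T4,T6,T7}
Step 17: signal(T4) -> count=0 queue=[T1] holders={T2,T3,T6,T7}
Step 18: signal(T2) -> count=0 queue=[] holders={T1,T3,T6,T7}
Step 19: wait(T2) -> count=0 queue=[T2] holders={T1,T3,T6,T7}
Step 20: wait(T5) -> count=0 queue=[T2,T5] holders={T1,T3,T6,T7}
Final holders: T1,T3,T6,T7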